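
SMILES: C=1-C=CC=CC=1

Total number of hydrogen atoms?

Hydrogens are implicit in SMILES; fill each atom to its normal valence:
  6 × C (aromatic): 1 H each → 6
  Total hydrogens = 6.

6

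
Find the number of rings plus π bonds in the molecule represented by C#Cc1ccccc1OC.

6

Molecular formula from the SMILES: C9H8O.
DoU = (2C + 2 + N − H − X)/2 = (2·9 + 2 + 0 − 8 − 0)/2 = 12/2 = 6.
(Structurally: 1 ring(s) + 5 π bond(s) = 6.)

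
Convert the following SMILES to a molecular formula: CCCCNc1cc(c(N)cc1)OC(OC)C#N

Heavy atoms from the SMILES: 13 C, 3 N, 2 O.
Implicit hydrogens by atom environment:
  3 × C: 2 H each → 6
  3 × C (aromatic): 1 H each → 3
  3 × C (aromatic): no H
  2 × C: 3 H each → 6
  2 × O: no H
  1 × C: 1 H
  1 × C: no H
  1 × N: 2 H
  1 × N: 1 H
  1 × N: no H
  Total hydrogens = 19.
Molecular formula: C13H19N3O2

C13H19N3O2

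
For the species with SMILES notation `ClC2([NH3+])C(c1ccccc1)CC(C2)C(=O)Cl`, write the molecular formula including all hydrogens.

Heavy atoms from the SMILES: 12 C, 2 Cl, 1 N, 1 O.
Implicit hydrogens by atom environment:
  5 × C (aromatic): 1 H each → 5
  2 × C: 2 H each → 4
  2 × C: 1 H each → 2
  2 × C: no H
  2 × Cl: no H
  1 × C (aromatic): no H
  1 × N (charge +1): 3 H
  1 × O: no H
  Total hydrogens = 14.
Net charge +1.
Molecular formula: C12H14Cl2NO+

C12H14Cl2NO+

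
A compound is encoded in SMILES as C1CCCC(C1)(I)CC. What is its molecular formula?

C8H15I

Heavy atoms from the SMILES: 8 C, 1 I.
Implicit hydrogens by atom environment:
  6 × C: 2 H each → 12
  1 × C: 3 H
  1 × C: no H
  1 × I: no H
  Total hydrogens = 15.
Molecular formula: C8H15I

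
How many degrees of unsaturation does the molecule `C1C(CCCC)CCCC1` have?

1

Molecular formula from the SMILES: C10H20.
DoU = (2C + 2 + N − H − X)/2 = (2·10 + 2 + 0 − 20 − 0)/2 = 2/2 = 1.
(Structurally: 1 ring(s) + 0 π bond(s) = 1.)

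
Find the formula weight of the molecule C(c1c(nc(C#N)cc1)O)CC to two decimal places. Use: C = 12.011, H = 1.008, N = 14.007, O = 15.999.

Molecular formula: C9H10N2O.
M = 9×12.011 + 10×1.008 + 2×14.007 + 1×15.999 = 162.19 g/mol.

162.19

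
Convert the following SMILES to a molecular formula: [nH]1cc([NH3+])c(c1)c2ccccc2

Heavy atoms from the SMILES: 10 C, 2 N.
Implicit hydrogens by atom environment:
  7 × C (aromatic): 1 H each → 7
  3 × C (aromatic): no H
  1 × N (charge +1): 3 H
  1 × N (aromatic): 1 H
  Total hydrogens = 11.
Net charge +1.
Molecular formula: C10H11N2+

C10H11N2+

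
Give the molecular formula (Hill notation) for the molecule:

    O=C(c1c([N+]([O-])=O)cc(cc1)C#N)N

Heavy atoms from the SMILES: 8 C, 3 N, 3 O.
Implicit hydrogens by atom environment:
  3 × C (aromatic): 1 H each → 3
  3 × C (aromatic): no H
  2 × C: no H
  2 × O: no H
  1 × N: 2 H
  1 × N (charge +1): no H
  1 × N: no H
  1 × O (charge -1): no H
  Total hydrogens = 5.
Molecular formula: C8H5N3O3

C8H5N3O3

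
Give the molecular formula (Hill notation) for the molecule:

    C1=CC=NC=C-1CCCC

C9H13N

Heavy atoms from the SMILES: 9 C, 1 N.
Implicit hydrogens by atom environment:
  4 × C (aromatic): 1 H each → 4
  3 × C: 2 H each → 6
  1 × C: 3 H
  1 × C (aromatic): no H
  1 × N (aromatic): no H
  Total hydrogens = 13.
Molecular formula: C9H13N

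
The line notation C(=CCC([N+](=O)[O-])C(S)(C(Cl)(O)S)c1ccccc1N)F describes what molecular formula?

C12H14ClFN2O3S2

Heavy atoms from the SMILES: 12 C, 1 Cl, 1 F, 2 N, 3 O, 2 S.
Implicit hydrogens by atom environment:
  4 × C (aromatic): 1 H each → 4
  3 × C: 1 H each → 3
  2 × C: no H
  2 × C (aromatic): no H
  2 × S: 1 H each → 2
  1 × C: 2 H
  1 × Cl: no H
  1 × F: no H
  1 × N: 2 H
  1 × N (charge +1): no H
  1 × O: 1 H
  1 × O: no H
  1 × O (charge -1): no H
  Total hydrogens = 14.
Molecular formula: C12H14ClFN2O3S2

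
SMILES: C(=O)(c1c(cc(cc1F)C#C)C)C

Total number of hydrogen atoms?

9

Hydrogens are implicit in SMILES; fill each atom to its normal valence:
  4 × C (aromatic): no H
  2 × C: 3 H each → 6
  2 × C (aromatic): 1 H each → 2
  2 × C: no H
  1 × C: 1 H
  1 × F: no H
  1 × O: no H
  Total hydrogens = 9.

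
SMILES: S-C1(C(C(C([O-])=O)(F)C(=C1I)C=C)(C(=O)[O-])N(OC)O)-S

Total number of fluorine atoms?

1

The symbol for fluorine appears 1 time in the SMILES.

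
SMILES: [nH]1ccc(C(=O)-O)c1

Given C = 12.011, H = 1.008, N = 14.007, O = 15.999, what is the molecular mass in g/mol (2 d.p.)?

Molecular formula: C5H5NO2.
M = 5×12.011 + 5×1.008 + 1×14.007 + 2×15.999 = 111.10 g/mol.

111.10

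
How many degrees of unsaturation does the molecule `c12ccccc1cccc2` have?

Molecular formula from the SMILES: C10H8.
DoU = (2C + 2 + N − H − X)/2 = (2·10 + 2 + 0 − 8 − 0)/2 = 14/2 = 7.
(Structurally: 2 ring(s) + 5 π bond(s) = 7.)

7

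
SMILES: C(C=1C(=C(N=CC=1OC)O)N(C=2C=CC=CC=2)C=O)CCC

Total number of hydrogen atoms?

20

Hydrogens are implicit in SMILES; fill each atom to its normal valence:
  6 × C (aromatic): 1 H each → 6
  5 × C (aromatic): no H
  3 × C: 2 H each → 6
  2 × C: 3 H each → 6
  2 × O: no H
  1 × C: 1 H
  1 × N (aromatic): no H
  1 × N: no H
  1 × O: 1 H
  Total hydrogens = 20.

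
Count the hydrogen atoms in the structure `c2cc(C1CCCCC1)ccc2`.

16

Hydrogens are implicit in SMILES; fill each atom to its normal valence:
  5 × C: 2 H each → 10
  5 × C (aromatic): 1 H each → 5
  1 × C: 1 H
  1 × C (aromatic): no H
  Total hydrogens = 16.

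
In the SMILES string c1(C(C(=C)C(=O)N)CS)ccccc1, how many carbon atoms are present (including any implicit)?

11

The symbol for carbon appears 11 times in the SMILES. Lowercase c denotes aromatic carbon and counts toward C.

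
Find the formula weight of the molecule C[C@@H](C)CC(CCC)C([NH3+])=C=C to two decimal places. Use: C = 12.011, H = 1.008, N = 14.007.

168.30

Molecular formula: C11H22N+.
M = 11×12.011 + 22×1.008 + 1×14.007 = 168.30 g/mol.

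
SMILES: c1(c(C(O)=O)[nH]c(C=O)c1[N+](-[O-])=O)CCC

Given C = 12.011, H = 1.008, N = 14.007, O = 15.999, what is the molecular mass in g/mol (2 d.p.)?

Molecular formula: C9H10N2O5.
M = 9×12.011 + 10×1.008 + 2×14.007 + 5×15.999 = 226.19 g/mol.

226.19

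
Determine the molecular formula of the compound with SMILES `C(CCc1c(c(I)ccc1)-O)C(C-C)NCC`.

C14H22INO

Heavy atoms from the SMILES: 14 C, 1 I, 1 N, 1 O.
Implicit hydrogens by atom environment:
  5 × C: 2 H each → 10
  3 × C (aromatic): 1 H each → 3
  3 × C (aromatic): no H
  2 × C: 3 H each → 6
  1 × C: 1 H
  1 × I: no H
  1 × N: 1 H
  1 × O: 1 H
  Total hydrogens = 22.
Molecular formula: C14H22INO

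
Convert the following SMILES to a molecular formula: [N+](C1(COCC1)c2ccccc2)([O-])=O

C10H11NO3

Heavy atoms from the SMILES: 10 C, 1 N, 3 O.
Implicit hydrogens by atom environment:
  5 × C (aromatic): 1 H each → 5
  3 × C: 2 H each → 6
  2 × O: no H
  1 × C: no H
  1 × C (aromatic): no H
  1 × N (charge +1): no H
  1 × O (charge -1): no H
  Total hydrogens = 11.
Molecular formula: C10H11NO3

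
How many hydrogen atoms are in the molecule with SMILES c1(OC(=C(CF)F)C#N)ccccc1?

7

Hydrogens are implicit in SMILES; fill each atom to its normal valence:
  5 × C (aromatic): 1 H each → 5
  3 × C: no H
  2 × F: no H
  1 × C: 2 H
  1 × C (aromatic): no H
  1 × N: no H
  1 × O: no H
  Total hydrogens = 7.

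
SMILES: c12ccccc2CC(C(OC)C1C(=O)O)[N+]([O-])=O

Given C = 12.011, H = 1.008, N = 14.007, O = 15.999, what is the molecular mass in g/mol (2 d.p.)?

251.24

Molecular formula: C12H13NO5.
M = 12×12.011 + 13×1.008 + 1×14.007 + 5×15.999 = 251.24 g/mol.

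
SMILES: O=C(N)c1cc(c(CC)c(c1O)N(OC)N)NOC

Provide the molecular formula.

C11H18N4O4

Heavy atoms from the SMILES: 11 C, 4 N, 4 O.
Implicit hydrogens by atom environment:
  5 × C (aromatic): no H
  3 × C: 3 H each → 9
  3 × O: no H
  2 × N: 2 H each → 4
  1 × C: 2 H
  1 × C (aromatic): 1 H
  1 × C: no H
  1 × N: 1 H
  1 × N: no H
  1 × O: 1 H
  Total hydrogens = 18.
Molecular formula: C11H18N4O4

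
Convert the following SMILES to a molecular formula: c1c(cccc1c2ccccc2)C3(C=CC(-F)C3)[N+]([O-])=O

Heavy atoms from the SMILES: 17 C, 1 F, 1 N, 2 O.
Implicit hydrogens by atom environment:
  9 × C (aromatic): 1 H each → 9
  3 × C: 1 H each → 3
  3 × C (aromatic): no H
  1 × C: 2 H
  1 × C: no H
  1 × F: no H
  1 × N (charge +1): no H
  1 × O: no H
  1 × O (charge -1): no H
  Total hydrogens = 14.
Molecular formula: C17H14FNO2

C17H14FNO2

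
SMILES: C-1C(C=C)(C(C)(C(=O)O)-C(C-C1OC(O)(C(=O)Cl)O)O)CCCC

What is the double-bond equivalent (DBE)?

Molecular formula from the SMILES: C16H25ClO7.
DoU = (2C + 2 + N − H − X)/2 = (2·16 + 2 + 0 − 25 − 1)/2 = 8/2 = 4.
(Structurally: 1 ring(s) + 3 π bond(s) = 4.)

4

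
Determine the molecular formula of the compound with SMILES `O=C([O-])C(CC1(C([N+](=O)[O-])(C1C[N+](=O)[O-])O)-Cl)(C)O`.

C8H10ClN2O8-

Heavy atoms from the SMILES: 8 C, 1 Cl, 2 N, 8 O.
Implicit hydrogens by atom environment:
  4 × C: no H
  3 × O: no H
  3 × O (charge -1): no H
  2 × C: 2 H each → 4
  2 × N (charge +1): no H
  2 × O: 1 H each → 2
  1 × C: 3 H
  1 × C: 1 H
  1 × Cl: no H
  Total hydrogens = 10.
Net charge -1.
Molecular formula: C8H10ClN2O8-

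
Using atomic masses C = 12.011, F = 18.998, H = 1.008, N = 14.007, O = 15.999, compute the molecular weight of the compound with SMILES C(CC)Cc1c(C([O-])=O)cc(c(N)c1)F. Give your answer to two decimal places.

210.23

Molecular formula: C11H13FNO2-.
M = 11×12.011 + 1×18.998 + 13×1.008 + 1×14.007 + 2×15.999 = 210.23 g/mol.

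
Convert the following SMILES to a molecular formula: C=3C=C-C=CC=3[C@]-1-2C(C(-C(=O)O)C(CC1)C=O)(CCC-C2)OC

Heavy atoms from the SMILES: 19 C, 4 O.
Implicit hydrogens by atom environment:
  6 × C: 2 H each → 12
  5 × C (aromatic): 1 H each → 5
  3 × C: 1 H each → 3
  3 × C: no H
  3 × O: no H
  1 × C: 3 H
  1 × C (aromatic): no H
  1 × O: 1 H
  Total hydrogens = 24.
Molecular formula: C19H24O4

C19H24O4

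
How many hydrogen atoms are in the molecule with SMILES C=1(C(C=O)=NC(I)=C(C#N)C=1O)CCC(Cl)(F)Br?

Hydrogens are implicit in SMILES; fill each atom to its normal valence:
  5 × C (aromatic): no H
  2 × C: 2 H each → 4
  2 × C: no H
  1 × Br: no H
  1 × C: 1 H
  1 × Cl: no H
  1 × F: no H
  1 × I: no H
  1 × N (aromatic): no H
  1 × N: no H
  1 × O: 1 H
  1 × O: no H
  Total hydrogens = 6.

6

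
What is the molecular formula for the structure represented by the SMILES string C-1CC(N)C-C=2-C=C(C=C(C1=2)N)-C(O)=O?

C11H14N2O2

Heavy atoms from the SMILES: 11 C, 2 N, 2 O.
Implicit hydrogens by atom environment:
  4 × C (aromatic): no H
  3 × C: 2 H each → 6
  2 × C (aromatic): 1 H each → 2
  2 × N: 2 H each → 4
  1 × C: 1 H
  1 × C: no H
  1 × O: 1 H
  1 × O: no H
  Total hydrogens = 14.
Molecular formula: C11H14N2O2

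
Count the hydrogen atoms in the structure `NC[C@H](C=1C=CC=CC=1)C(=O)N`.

Hydrogens are implicit in SMILES; fill each atom to its normal valence:
  5 × C (aromatic): 1 H each → 5
  2 × N: 2 H each → 4
  1 × C: 2 H
  1 × C: 1 H
  1 × C (aromatic): no H
  1 × C: no H
  1 × O: no H
  Total hydrogens = 12.

12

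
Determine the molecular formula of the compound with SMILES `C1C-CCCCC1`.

C7H14

Heavy atoms from the SMILES: 7 C.
Implicit hydrogens by atom environment:
  7 × C: 2 H each → 14
  Total hydrogens = 14.
Molecular formula: C7H14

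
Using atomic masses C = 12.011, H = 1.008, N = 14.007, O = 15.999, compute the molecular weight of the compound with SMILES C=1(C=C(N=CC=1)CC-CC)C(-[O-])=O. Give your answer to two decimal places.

178.21

Molecular formula: C10H12NO2-.
M = 10×12.011 + 12×1.008 + 1×14.007 + 2×15.999 = 178.21 g/mol.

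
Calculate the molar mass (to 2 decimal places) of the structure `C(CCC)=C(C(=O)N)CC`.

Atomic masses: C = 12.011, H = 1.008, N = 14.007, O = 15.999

Molecular formula: C8H15NO.
M = 8×12.011 + 15×1.008 + 1×14.007 + 1×15.999 = 141.21 g/mol.

141.21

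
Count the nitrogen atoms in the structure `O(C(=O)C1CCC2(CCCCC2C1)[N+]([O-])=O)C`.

1

The symbol for nitrogen appears 1 time in the SMILES.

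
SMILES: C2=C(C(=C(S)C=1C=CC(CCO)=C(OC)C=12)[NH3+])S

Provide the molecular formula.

Heavy atoms from the SMILES: 13 C, 1 N, 2 O, 2 S.
Implicit hydrogens by atom environment:
  7 × C (aromatic): no H
  3 × C (aromatic): 1 H each → 3
  2 × C: 2 H each → 4
  2 × S: 1 H each → 2
  1 × C: 3 H
  1 × N (charge +1): 3 H
  1 × O: 1 H
  1 × O: no H
  Total hydrogens = 16.
Net charge +1.
Molecular formula: C13H16NO2S2+

C13H16NO2S2+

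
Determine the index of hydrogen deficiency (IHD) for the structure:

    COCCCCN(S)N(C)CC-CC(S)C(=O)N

Molecular formula from the SMILES: C11H25N3O2S2.
DoU = (2C + 2 + N − H − X)/2 = (2·11 + 2 + 3 − 25 − 0)/2 = 2/2 = 1.
(Structurally: 0 ring(s) + 1 π bond(s) = 1.)

1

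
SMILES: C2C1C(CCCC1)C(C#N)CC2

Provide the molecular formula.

Heavy atoms from the SMILES: 11 C, 1 N.
Implicit hydrogens by atom environment:
  7 × C: 2 H each → 14
  3 × C: 1 H each → 3
  1 × C: no H
  1 × N: no H
  Total hydrogens = 17.
Molecular formula: C11H17N

C11H17N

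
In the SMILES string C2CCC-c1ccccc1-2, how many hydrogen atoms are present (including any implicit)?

Hydrogens are implicit in SMILES; fill each atom to its normal valence:
  4 × C: 2 H each → 8
  4 × C (aromatic): 1 H each → 4
  2 × C (aromatic): no H
  Total hydrogens = 12.

12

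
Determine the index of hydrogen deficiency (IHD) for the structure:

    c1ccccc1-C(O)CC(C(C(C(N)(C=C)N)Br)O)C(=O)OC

Molecular formula from the SMILES: C16H23BrN2O4.
DoU = (2C + 2 + N − H − X)/2 = (2·16 + 2 + 2 − 23 − 1)/2 = 12/2 = 6.
(Structurally: 1 ring(s) + 5 π bond(s) = 6.)

6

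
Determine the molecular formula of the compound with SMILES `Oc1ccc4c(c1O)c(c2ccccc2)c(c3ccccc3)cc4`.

Heavy atoms from the SMILES: 22 C, 2 O.
Implicit hydrogens by atom environment:
  14 × C (aromatic): 1 H each → 14
  8 × C (aromatic): no H
  2 × O: 1 H each → 2
  Total hydrogens = 16.
Molecular formula: C22H16O2

C22H16O2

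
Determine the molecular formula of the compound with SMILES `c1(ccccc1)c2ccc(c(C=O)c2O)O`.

C13H10O3

Heavy atoms from the SMILES: 13 C, 3 O.
Implicit hydrogens by atom environment:
  7 × C (aromatic): 1 H each → 7
  5 × C (aromatic): no H
  2 × O: 1 H each → 2
  1 × C: 1 H
  1 × O: no H
  Total hydrogens = 10.
Molecular formula: C13H10O3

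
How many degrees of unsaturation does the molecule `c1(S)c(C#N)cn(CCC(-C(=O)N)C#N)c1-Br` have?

8

Molecular formula from the SMILES: C10H9BrN4OS.
DoU = (2C + 2 + N − H − X)/2 = (2·10 + 2 + 4 − 9 − 1)/2 = 16/2 = 8.
(Structurally: 1 ring(s) + 7 π bond(s) = 8.)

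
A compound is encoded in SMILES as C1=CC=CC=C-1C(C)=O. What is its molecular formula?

C8H8O

Heavy atoms from the SMILES: 8 C, 1 O.
Implicit hydrogens by atom environment:
  5 × C (aromatic): 1 H each → 5
  1 × C: 3 H
  1 × C (aromatic): no H
  1 × C: no H
  1 × O: no H
  Total hydrogens = 8.
Molecular formula: C8H8O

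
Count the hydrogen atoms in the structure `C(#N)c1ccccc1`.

5

Hydrogens are implicit in SMILES; fill each atom to its normal valence:
  5 × C (aromatic): 1 H each → 5
  1 × C (aromatic): no H
  1 × C: no H
  1 × N: no H
  Total hydrogens = 5.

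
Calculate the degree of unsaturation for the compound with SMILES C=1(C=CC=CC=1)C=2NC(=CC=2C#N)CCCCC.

9

Molecular formula from the SMILES: C16H18N2.
DoU = (2C + 2 + N − H − X)/2 = (2·16 + 2 + 2 − 18 − 0)/2 = 18/2 = 9.
(Structurally: 2 ring(s) + 7 π bond(s) = 9.)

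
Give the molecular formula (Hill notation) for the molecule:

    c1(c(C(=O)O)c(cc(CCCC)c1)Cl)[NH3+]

Heavy atoms from the SMILES: 11 C, 1 Cl, 1 N, 2 O.
Implicit hydrogens by atom environment:
  4 × C (aromatic): no H
  3 × C: 2 H each → 6
  2 × C (aromatic): 1 H each → 2
  1 × C: 3 H
  1 × C: no H
  1 × Cl: no H
  1 × N (charge +1): 3 H
  1 × O: 1 H
  1 × O: no H
  Total hydrogens = 15.
Net charge +1.
Molecular formula: C11H15ClNO2+

C11H15ClNO2+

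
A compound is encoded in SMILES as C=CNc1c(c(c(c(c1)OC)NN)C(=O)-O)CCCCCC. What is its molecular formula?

C16H25N3O3

Heavy atoms from the SMILES: 16 C, 3 N, 3 O.
Implicit hydrogens by atom environment:
  6 × C: 2 H each → 12
  5 × C (aromatic): no H
  2 × C: 3 H each → 6
  2 × N: 1 H each → 2
  2 × O: no H
  1 × C (aromatic): 1 H
  1 × C: 1 H
  1 × C: no H
  1 × N: 2 H
  1 × O: 1 H
  Total hydrogens = 25.
Molecular formula: C16H25N3O3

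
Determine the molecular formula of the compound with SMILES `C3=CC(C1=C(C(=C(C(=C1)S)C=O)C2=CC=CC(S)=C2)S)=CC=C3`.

Heavy atoms from the SMILES: 19 C, 1 O, 3 S.
Implicit hydrogens by atom environment:
  10 × C (aromatic): 1 H each → 10
  8 × C (aromatic): no H
  3 × S: 1 H each → 3
  1 × C: 1 H
  1 × O: no H
  Total hydrogens = 14.
Molecular formula: C19H14OS3

C19H14OS3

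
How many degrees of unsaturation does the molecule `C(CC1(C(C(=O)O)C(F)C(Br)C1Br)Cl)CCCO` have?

Molecular formula from the SMILES: C11H16Br2ClFO3.
DoU = (2C + 2 + N − H − X)/2 = (2·11 + 2 + 0 − 16 − 4)/2 = 4/2 = 2.
(Structurally: 1 ring(s) + 1 π bond(s) = 2.)

2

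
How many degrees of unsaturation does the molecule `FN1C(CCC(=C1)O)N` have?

2

Molecular formula from the SMILES: C5H9FN2O.
DoU = (2C + 2 + N − H − X)/2 = (2·5 + 2 + 2 − 9 − 1)/2 = 4/2 = 2.
(Structurally: 1 ring(s) + 1 π bond(s) = 2.)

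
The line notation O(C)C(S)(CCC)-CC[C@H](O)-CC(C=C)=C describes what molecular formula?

C13H24O2S

Heavy atoms from the SMILES: 13 C, 2 O, 1 S.
Implicit hydrogens by atom environment:
  7 × C: 2 H each → 14
  2 × C: 3 H each → 6
  2 × C: 1 H each → 2
  2 × C: no H
  1 × O: 1 H
  1 × O: no H
  1 × S: 1 H
  Total hydrogens = 24.
Molecular formula: C13H24O2S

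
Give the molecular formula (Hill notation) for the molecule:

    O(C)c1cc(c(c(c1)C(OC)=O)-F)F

Heavy atoms from the SMILES: 9 C, 2 F, 3 O.
Implicit hydrogens by atom environment:
  4 × C (aromatic): no H
  3 × O: no H
  2 × C: 3 H each → 6
  2 × C (aromatic): 1 H each → 2
  2 × F: no H
  1 × C: no H
  Total hydrogens = 8.
Molecular formula: C9H8F2O3

C9H8F2O3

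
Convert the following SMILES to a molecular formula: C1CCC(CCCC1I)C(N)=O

C9H16INO

Heavy atoms from the SMILES: 9 C, 1 I, 1 N, 1 O.
Implicit hydrogens by atom environment:
  6 × C: 2 H each → 12
  2 × C: 1 H each → 2
  1 × C: no H
  1 × I: no H
  1 × N: 2 H
  1 × O: no H
  Total hydrogens = 16.
Molecular formula: C9H16INO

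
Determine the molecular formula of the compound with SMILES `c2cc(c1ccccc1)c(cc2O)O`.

Heavy atoms from the SMILES: 12 C, 2 O.
Implicit hydrogens by atom environment:
  8 × C (aromatic): 1 H each → 8
  4 × C (aromatic): no H
  2 × O: 1 H each → 2
  Total hydrogens = 10.
Molecular formula: C12H10O2

C12H10O2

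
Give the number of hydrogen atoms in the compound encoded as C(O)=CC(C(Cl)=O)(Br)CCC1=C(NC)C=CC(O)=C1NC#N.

Hydrogens are implicit in SMILES; fill each atom to its normal valence:
  4 × C (aromatic): no H
  3 × C: no H
  2 × C: 2 H each → 4
  2 × C (aromatic): 1 H each → 2
  2 × C: 1 H each → 2
  2 × N: 1 H each → 2
  2 × O: 1 H each → 2
  1 × Br: no H
  1 × C: 3 H
  1 × Cl: no H
  1 × N: no H
  1 × O: no H
  Total hydrogens = 15.

15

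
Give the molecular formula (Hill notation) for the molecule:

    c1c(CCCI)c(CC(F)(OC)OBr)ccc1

Heavy atoms from the SMILES: 1 Br, 12 C, 1 F, 1 I, 2 O.
Implicit hydrogens by atom environment:
  4 × C: 2 H each → 8
  4 × C (aromatic): 1 H each → 4
  2 × C (aromatic): no H
  2 × O: no H
  1 × Br: no H
  1 × C: 3 H
  1 × C: no H
  1 × F: no H
  1 × I: no H
  Total hydrogens = 15.
Molecular formula: C12H15BrFIO2

C12H15BrFIO2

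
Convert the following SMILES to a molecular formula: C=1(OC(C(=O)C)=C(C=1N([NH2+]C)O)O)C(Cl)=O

Heavy atoms from the SMILES: 8 C, 1 Cl, 2 N, 5 O.
Implicit hydrogens by atom environment:
  4 × C (aromatic): no H
  2 × C: 3 H each → 6
  2 × C: no H
  2 × O: 1 H each → 2
  2 × O: no H
  1 × Cl: no H
  1 × N (charge +1): 2 H
  1 × N: no H
  1 × O (aromatic): no H
  Total hydrogens = 10.
Net charge +1.
Molecular formula: C8H10ClN2O5+

C8H10ClN2O5+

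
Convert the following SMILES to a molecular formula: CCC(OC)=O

C4H8O2

Heavy atoms from the SMILES: 4 C, 2 O.
Implicit hydrogens by atom environment:
  2 × C: 3 H each → 6
  2 × O: no H
  1 × C: 2 H
  1 × C: no H
  Total hydrogens = 8.
Molecular formula: C4H8O2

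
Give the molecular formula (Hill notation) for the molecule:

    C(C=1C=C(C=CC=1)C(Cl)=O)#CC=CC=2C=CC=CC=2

C17H11ClO

Heavy atoms from the SMILES: 17 C, 1 Cl, 1 O.
Implicit hydrogens by atom environment:
  9 × C (aromatic): 1 H each → 9
  3 × C (aromatic): no H
  3 × C: no H
  2 × C: 1 H each → 2
  1 × Cl: no H
  1 × O: no H
  Total hydrogens = 11.
Molecular formula: C17H11ClO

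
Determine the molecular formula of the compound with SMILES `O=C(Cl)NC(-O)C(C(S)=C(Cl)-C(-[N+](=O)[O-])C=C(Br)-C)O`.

Heavy atoms from the SMILES: 1 Br, 9 C, 2 Cl, 2 N, 5 O, 1 S.
Implicit hydrogens by atom environment:
  4 × C: 1 H each → 4
  4 × C: no H
  2 × Cl: no H
  2 × O: 1 H each → 2
  2 × O: no H
  1 × Br: no H
  1 × C: 3 H
  1 × N: 1 H
  1 × N (charge +1): no H
  1 × O (charge -1): no H
  1 × S: 1 H
  Total hydrogens = 11.
Molecular formula: C9H11BrCl2N2O5S

C9H11BrCl2N2O5S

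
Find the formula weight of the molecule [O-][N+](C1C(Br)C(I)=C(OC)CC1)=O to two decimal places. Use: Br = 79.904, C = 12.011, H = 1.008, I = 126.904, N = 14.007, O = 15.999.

Molecular formula: C7H9BrINO3.
M = 1×79.904 + 7×12.011 + 9×1.008 + 1×126.904 + 1×14.007 + 3×15.999 = 361.96 g/mol.

361.96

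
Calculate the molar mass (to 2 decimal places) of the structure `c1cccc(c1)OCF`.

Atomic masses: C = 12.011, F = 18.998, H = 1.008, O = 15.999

Molecular formula: C7H7FO.
M = 7×12.011 + 1×18.998 + 7×1.008 + 1×15.999 = 126.13 g/mol.

126.13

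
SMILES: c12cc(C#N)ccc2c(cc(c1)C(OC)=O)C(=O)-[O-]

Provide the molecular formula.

Heavy atoms from the SMILES: 14 C, 1 N, 4 O.
Implicit hydrogens by atom environment:
  5 × C (aromatic): 1 H each → 5
  5 × C (aromatic): no H
  3 × C: no H
  3 × O: no H
  1 × C: 3 H
  1 × N: no H
  1 × O (charge -1): no H
  Total hydrogens = 8.
Net charge -1.
Molecular formula: C14H8NO4-

C14H8NO4-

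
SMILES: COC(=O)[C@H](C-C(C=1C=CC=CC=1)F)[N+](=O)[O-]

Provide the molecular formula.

C11H12FNO4

Heavy atoms from the SMILES: 11 C, 1 F, 1 N, 4 O.
Implicit hydrogens by atom environment:
  5 × C (aromatic): 1 H each → 5
  3 × O: no H
  2 × C: 1 H each → 2
  1 × C: 3 H
  1 × C: 2 H
  1 × C (aromatic): no H
  1 × C: no H
  1 × F: no H
  1 × N (charge +1): no H
  1 × O (charge -1): no H
  Total hydrogens = 12.
Molecular formula: C11H12FNO4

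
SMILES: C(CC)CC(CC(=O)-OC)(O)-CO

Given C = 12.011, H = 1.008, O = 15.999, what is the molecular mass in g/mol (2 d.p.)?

Molecular formula: C9H18O4.
M = 9×12.011 + 18×1.008 + 4×15.999 = 190.24 g/mol.

190.24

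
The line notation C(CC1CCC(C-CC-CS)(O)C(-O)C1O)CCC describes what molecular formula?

C15H30O3S

Heavy atoms from the SMILES: 15 C, 3 O, 1 S.
Implicit hydrogens by atom environment:
  10 × C: 2 H each → 20
  3 × C: 1 H each → 3
  3 × O: 1 H each → 3
  1 × C: 3 H
  1 × C: no H
  1 × S: 1 H
  Total hydrogens = 30.
Molecular formula: C15H30O3S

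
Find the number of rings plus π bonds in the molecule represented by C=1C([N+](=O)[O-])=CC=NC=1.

5

Molecular formula from the SMILES: C5H4N2O2.
DoU = (2C + 2 + N − H − X)/2 = (2·5 + 2 + 2 − 4 − 0)/2 = 10/2 = 5.
(Structurally: 1 ring(s) + 4 π bond(s) = 5.)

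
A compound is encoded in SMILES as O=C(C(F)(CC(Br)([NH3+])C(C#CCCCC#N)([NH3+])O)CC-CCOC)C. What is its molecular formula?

[C17H29BrFN3O3]2+

Heavy atoms from the SMILES: 1 Br, 17 C, 1 F, 3 N, 3 O.
Implicit hydrogens by atom environment:
  8 × C: 2 H each → 16
  7 × C: no H
  2 × C: 3 H each → 6
  2 × N (charge +1): 3 H each → 6
  2 × O: no H
  1 × Br: no H
  1 × F: no H
  1 × N: no H
  1 × O: 1 H
  Total hydrogens = 29.
Net charge +2.
Molecular formula: [C17H29BrFN3O3]2+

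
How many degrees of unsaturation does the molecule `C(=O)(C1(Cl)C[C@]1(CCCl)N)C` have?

2

Molecular formula from the SMILES: C7H11Cl2NO.
DoU = (2C + 2 + N − H − X)/2 = (2·7 + 2 + 1 − 11 − 2)/2 = 4/2 = 2.
(Structurally: 1 ring(s) + 1 π bond(s) = 2.)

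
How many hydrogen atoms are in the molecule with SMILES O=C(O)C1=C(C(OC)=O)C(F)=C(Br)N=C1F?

Hydrogens are implicit in SMILES; fill each atom to its normal valence:
  5 × C (aromatic): no H
  3 × O: no H
  2 × C: no H
  2 × F: no H
  1 × Br: no H
  1 × C: 3 H
  1 × N (aromatic): no H
  1 × O: 1 H
  Total hydrogens = 4.

4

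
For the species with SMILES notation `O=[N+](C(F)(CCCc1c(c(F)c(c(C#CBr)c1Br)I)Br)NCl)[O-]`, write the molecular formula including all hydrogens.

C12H7Br3ClF2IN2O2

Heavy atoms from the SMILES: 3 Br, 12 C, 1 Cl, 2 F, 1 I, 2 N, 2 O.
Implicit hydrogens by atom environment:
  6 × C (aromatic): no H
  3 × Br: no H
  3 × C: 2 H each → 6
  3 × C: no H
  2 × F: no H
  1 × Cl: no H
  1 × I: no H
  1 × N: 1 H
  1 × N (charge +1): no H
  1 × O: no H
  1 × O (charge -1): no H
  Total hydrogens = 7.
Molecular formula: C12H7Br3ClF2IN2O2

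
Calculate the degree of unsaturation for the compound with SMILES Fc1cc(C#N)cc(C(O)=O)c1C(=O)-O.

8

Molecular formula from the SMILES: C9H4FNO4.
DoU = (2C + 2 + N − H − X)/2 = (2·9 + 2 + 1 − 4 − 1)/2 = 16/2 = 8.
(Structurally: 1 ring(s) + 7 π bond(s) = 8.)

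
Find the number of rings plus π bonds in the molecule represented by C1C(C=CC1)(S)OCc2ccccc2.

Molecular formula from the SMILES: C12H14OS.
DoU = (2C + 2 + N − H − X)/2 = (2·12 + 2 + 0 − 14 − 0)/2 = 12/2 = 6.
(Structurally: 2 ring(s) + 4 π bond(s) = 6.)

6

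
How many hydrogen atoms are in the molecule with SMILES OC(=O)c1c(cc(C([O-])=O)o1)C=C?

5

Hydrogens are implicit in SMILES; fill each atom to its normal valence:
  3 × C (aromatic): no H
  2 × C: no H
  2 × O: no H
  1 × C: 2 H
  1 × C (aromatic): 1 H
  1 × C: 1 H
  1 × O: 1 H
  1 × O (aromatic): no H
  1 × O (charge -1): no H
  Total hydrogens = 5.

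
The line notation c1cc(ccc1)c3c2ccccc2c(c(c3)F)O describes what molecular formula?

C16H11FO

Heavy atoms from the SMILES: 16 C, 1 F, 1 O.
Implicit hydrogens by atom environment:
  10 × C (aromatic): 1 H each → 10
  6 × C (aromatic): no H
  1 × F: no H
  1 × O: 1 H
  Total hydrogens = 11.
Molecular formula: C16H11FO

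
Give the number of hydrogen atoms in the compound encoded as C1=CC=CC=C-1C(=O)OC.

Hydrogens are implicit in SMILES; fill each atom to its normal valence:
  5 × C (aromatic): 1 H each → 5
  2 × O: no H
  1 × C: 3 H
  1 × C (aromatic): no H
  1 × C: no H
  Total hydrogens = 8.

8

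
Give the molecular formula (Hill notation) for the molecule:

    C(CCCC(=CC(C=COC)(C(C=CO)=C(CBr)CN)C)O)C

C18H30BrNO3

Heavy atoms from the SMILES: 1 Br, 18 C, 1 N, 3 O.
Implicit hydrogens by atom environment:
  6 × C: 2 H each → 12
  5 × C: 1 H each → 5
  4 × C: no H
  3 × C: 3 H each → 9
  2 × O: 1 H each → 2
  1 × Br: no H
  1 × N: 2 H
  1 × O: no H
  Total hydrogens = 30.
Molecular formula: C18H30BrNO3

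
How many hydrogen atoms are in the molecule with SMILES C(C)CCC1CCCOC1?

Hydrogens are implicit in SMILES; fill each atom to its normal valence:
  7 × C: 2 H each → 14
  1 × C: 3 H
  1 × C: 1 H
  1 × O: no H
  Total hydrogens = 18.

18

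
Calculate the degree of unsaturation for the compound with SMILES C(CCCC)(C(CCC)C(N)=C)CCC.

Molecular formula from the SMILES: C14H29N.
DoU = (2C + 2 + N − H − X)/2 = (2·14 + 2 + 1 − 29 − 0)/2 = 2/2 = 1.
(Structurally: 0 ring(s) + 1 π bond(s) = 1.)

1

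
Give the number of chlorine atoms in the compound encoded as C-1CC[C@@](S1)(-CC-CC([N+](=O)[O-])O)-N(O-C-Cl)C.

The symbol for chlorine appears 1 time in the SMILES.

1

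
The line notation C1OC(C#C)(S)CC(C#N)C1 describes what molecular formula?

C8H9NOS

Heavy atoms from the SMILES: 8 C, 1 N, 1 O, 1 S.
Implicit hydrogens by atom environment:
  3 × C: 2 H each → 6
  3 × C: no H
  2 × C: 1 H each → 2
  1 × N: no H
  1 × O: no H
  1 × S: 1 H
  Total hydrogens = 9.
Molecular formula: C8H9NOS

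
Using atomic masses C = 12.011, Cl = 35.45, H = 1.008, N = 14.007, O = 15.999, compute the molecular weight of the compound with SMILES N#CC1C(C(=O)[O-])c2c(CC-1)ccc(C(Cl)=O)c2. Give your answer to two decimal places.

Molecular formula: C13H9ClNO3-.
M = 13×12.011 + 1×35.45 + 9×1.008 + 1×14.007 + 3×15.999 = 262.67 g/mol.

262.67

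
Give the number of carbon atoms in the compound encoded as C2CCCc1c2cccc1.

10

The symbol for carbon appears 10 times in the SMILES. Lowercase c denotes aromatic carbon and counts toward C.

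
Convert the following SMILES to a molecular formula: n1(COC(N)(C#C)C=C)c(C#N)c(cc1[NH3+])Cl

Heavy atoms from the SMILES: 11 C, 1 Cl, 4 N, 1 O.
Implicit hydrogens by atom environment:
  3 × C (aromatic): no H
  3 × C: no H
  2 × C: 2 H each → 4
  2 × C: 1 H each → 2
  1 × C (aromatic): 1 H
  1 × Cl: no H
  1 × N (charge +1): 3 H
  1 × N: 2 H
  1 × N (aromatic): no H
  1 × N: no H
  1 × O: no H
  Total hydrogens = 12.
Net charge +1.
Molecular formula: C11H12ClN4O+

C11H12ClN4O+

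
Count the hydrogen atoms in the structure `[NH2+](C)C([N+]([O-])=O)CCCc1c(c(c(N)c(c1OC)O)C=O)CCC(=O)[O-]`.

23

Hydrogens are implicit in SMILES; fill each atom to its normal valence:
  6 × C (aromatic): no H
  5 × C: 2 H each → 10
  4 × O: no H
  2 × C: 3 H each → 6
  2 × C: 1 H each → 2
  2 × O (charge -1): no H
  1 × C: no H
  1 × N: 2 H
  1 × N (charge +1): 2 H
  1 × N (charge +1): no H
  1 × O: 1 H
  Total hydrogens = 23.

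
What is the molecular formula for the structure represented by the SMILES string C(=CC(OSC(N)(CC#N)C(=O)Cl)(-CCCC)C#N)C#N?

C13H15ClN4O2S

Heavy atoms from the SMILES: 13 C, 1 Cl, 4 N, 2 O, 1 S.
Implicit hydrogens by atom environment:
  6 × C: no H
  4 × C: 2 H each → 8
  3 × N: no H
  2 × C: 1 H each → 2
  2 × O: no H
  1 × C: 3 H
  1 × Cl: no H
  1 × N: 2 H
  1 × S: no H
  Total hydrogens = 15.
Molecular formula: C13H15ClN4O2S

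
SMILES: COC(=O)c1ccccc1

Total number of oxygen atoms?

The symbol for oxygen appears 2 times in the SMILES.

2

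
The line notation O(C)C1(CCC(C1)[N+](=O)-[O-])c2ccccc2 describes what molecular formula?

C12H15NO3

Heavy atoms from the SMILES: 12 C, 1 N, 3 O.
Implicit hydrogens by atom environment:
  5 × C (aromatic): 1 H each → 5
  3 × C: 2 H each → 6
  2 × O: no H
  1 × C: 3 H
  1 × C: 1 H
  1 × C: no H
  1 × C (aromatic): no H
  1 × N (charge +1): no H
  1 × O (charge -1): no H
  Total hydrogens = 15.
Molecular formula: C12H15NO3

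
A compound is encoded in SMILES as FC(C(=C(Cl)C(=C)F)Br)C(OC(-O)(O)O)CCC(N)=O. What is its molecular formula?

Heavy atoms from the SMILES: 1 Br, 10 C, 1 Cl, 2 F, 1 N, 5 O.
Implicit hydrogens by atom environment:
  5 × C: no H
  3 × C: 2 H each → 6
  3 × O: 1 H each → 3
  2 × C: 1 H each → 2
  2 × F: no H
  2 × O: no H
  1 × Br: no H
  1 × Cl: no H
  1 × N: 2 H
  Total hydrogens = 13.
Molecular formula: C10H13BrClF2NO5

C10H13BrClF2NO5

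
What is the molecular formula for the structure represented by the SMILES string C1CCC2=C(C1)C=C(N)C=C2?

C10H13N

Heavy atoms from the SMILES: 10 C, 1 N.
Implicit hydrogens by atom environment:
  4 × C: 2 H each → 8
  3 × C (aromatic): 1 H each → 3
  3 × C (aromatic): no H
  1 × N: 2 H
  Total hydrogens = 13.
Molecular formula: C10H13N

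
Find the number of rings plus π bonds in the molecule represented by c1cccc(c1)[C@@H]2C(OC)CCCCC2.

Molecular formula from the SMILES: C14H20O.
DoU = (2C + 2 + N − H − X)/2 = (2·14 + 2 + 0 − 20 − 0)/2 = 10/2 = 5.
(Structurally: 2 ring(s) + 3 π bond(s) = 5.)

5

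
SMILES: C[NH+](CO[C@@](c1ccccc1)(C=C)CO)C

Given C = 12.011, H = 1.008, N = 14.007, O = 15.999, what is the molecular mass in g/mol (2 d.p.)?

Molecular formula: C13H20NO2+.
M = 13×12.011 + 20×1.008 + 1×14.007 + 2×15.999 = 222.31 g/mol.

222.31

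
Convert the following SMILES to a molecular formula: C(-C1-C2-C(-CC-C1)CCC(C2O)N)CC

Heavy atoms from the SMILES: 13 C, 1 N, 1 O.
Implicit hydrogens by atom environment:
  7 × C: 2 H each → 14
  5 × C: 1 H each → 5
  1 × C: 3 H
  1 × N: 2 H
  1 × O: 1 H
  Total hydrogens = 25.
Molecular formula: C13H25NO

C13H25NO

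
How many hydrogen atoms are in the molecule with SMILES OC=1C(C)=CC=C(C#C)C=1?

Hydrogens are implicit in SMILES; fill each atom to its normal valence:
  3 × C (aromatic): 1 H each → 3
  3 × C (aromatic): no H
  1 × C: 3 H
  1 × C: 1 H
  1 × C: no H
  1 × O: 1 H
  Total hydrogens = 8.

8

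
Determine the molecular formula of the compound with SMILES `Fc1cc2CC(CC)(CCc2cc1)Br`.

Heavy atoms from the SMILES: 1 Br, 12 C, 1 F.
Implicit hydrogens by atom environment:
  4 × C: 2 H each → 8
  3 × C (aromatic): 1 H each → 3
  3 × C (aromatic): no H
  1 × Br: no H
  1 × C: 3 H
  1 × C: no H
  1 × F: no H
  Total hydrogens = 14.
Molecular formula: C12H14BrF

C12H14BrF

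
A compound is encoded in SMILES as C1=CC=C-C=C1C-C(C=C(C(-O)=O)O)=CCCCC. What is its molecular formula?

C16H20O3

Heavy atoms from the SMILES: 16 C, 3 O.
Implicit hydrogens by atom environment:
  5 × C (aromatic): 1 H each → 5
  4 × C: 2 H each → 8
  3 × C: no H
  2 × C: 1 H each → 2
  2 × O: 1 H each → 2
  1 × C: 3 H
  1 × C (aromatic): no H
  1 × O: no H
  Total hydrogens = 20.
Molecular formula: C16H20O3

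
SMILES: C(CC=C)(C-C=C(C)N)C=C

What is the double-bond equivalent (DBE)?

3

Molecular formula from the SMILES: C10H17N.
DoU = (2C + 2 + N − H − X)/2 = (2·10 + 2 + 1 − 17 − 0)/2 = 6/2 = 3.
(Structurally: 0 ring(s) + 3 π bond(s) = 3.)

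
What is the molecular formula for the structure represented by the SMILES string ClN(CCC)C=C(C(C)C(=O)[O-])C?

C9H15ClNO2-

Heavy atoms from the SMILES: 9 C, 1 Cl, 1 N, 2 O.
Implicit hydrogens by atom environment:
  3 × C: 3 H each → 9
  2 × C: 2 H each → 4
  2 × C: 1 H each → 2
  2 × C: no H
  1 × Cl: no H
  1 × N: no H
  1 × O: no H
  1 × O (charge -1): no H
  Total hydrogens = 15.
Net charge -1.
Molecular formula: C9H15ClNO2-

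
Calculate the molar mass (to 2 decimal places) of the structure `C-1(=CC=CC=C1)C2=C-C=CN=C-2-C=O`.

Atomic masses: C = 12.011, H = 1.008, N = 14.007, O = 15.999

183.21

Molecular formula: C12H9NO.
M = 12×12.011 + 9×1.008 + 1×14.007 + 1×15.999 = 183.21 g/mol.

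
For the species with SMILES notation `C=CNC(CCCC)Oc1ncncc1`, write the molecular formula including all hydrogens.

Heavy atoms from the SMILES: 11 C, 3 N, 1 O.
Implicit hydrogens by atom environment:
  4 × C: 2 H each → 8
  3 × C (aromatic): 1 H each → 3
  2 × C: 1 H each → 2
  2 × N (aromatic): no H
  1 × C: 3 H
  1 × C (aromatic): no H
  1 × N: 1 H
  1 × O: no H
  Total hydrogens = 17.
Molecular formula: C11H17N3O

C11H17N3O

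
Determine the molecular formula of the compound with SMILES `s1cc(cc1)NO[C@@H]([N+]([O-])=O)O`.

Heavy atoms from the SMILES: 5 C, 2 N, 4 O, 1 S.
Implicit hydrogens by atom environment:
  3 × C (aromatic): 1 H each → 3
  2 × O: no H
  1 × C: 1 H
  1 × C (aromatic): no H
  1 × N: 1 H
  1 × N (charge +1): no H
  1 × O: 1 H
  1 × O (charge -1): no H
  1 × S (aromatic): no H
  Total hydrogens = 6.
Molecular formula: C5H6N2O4S

C5H6N2O4S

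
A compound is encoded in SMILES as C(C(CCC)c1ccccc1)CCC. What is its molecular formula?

Heavy atoms from the SMILES: 14 C.
Implicit hydrogens by atom environment:
  5 × C: 2 H each → 10
  5 × C (aromatic): 1 H each → 5
  2 × C: 3 H each → 6
  1 × C: 1 H
  1 × C (aromatic): no H
  Total hydrogens = 22.
Molecular formula: C14H22

C14H22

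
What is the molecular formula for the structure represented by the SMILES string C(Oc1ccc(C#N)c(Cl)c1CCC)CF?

C12H13ClFNO

Heavy atoms from the SMILES: 12 C, 1 Cl, 1 F, 1 N, 1 O.
Implicit hydrogens by atom environment:
  4 × C: 2 H each → 8
  4 × C (aromatic): no H
  2 × C (aromatic): 1 H each → 2
  1 × C: 3 H
  1 × C: no H
  1 × Cl: no H
  1 × F: no H
  1 × N: no H
  1 × O: no H
  Total hydrogens = 13.
Molecular formula: C12H13ClFNO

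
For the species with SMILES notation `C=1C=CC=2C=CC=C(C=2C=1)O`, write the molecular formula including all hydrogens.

C10H8O

Heavy atoms from the SMILES: 10 C, 1 O.
Implicit hydrogens by atom environment:
  7 × C (aromatic): 1 H each → 7
  3 × C (aromatic): no H
  1 × O: 1 H
  Total hydrogens = 8.
Molecular formula: C10H8O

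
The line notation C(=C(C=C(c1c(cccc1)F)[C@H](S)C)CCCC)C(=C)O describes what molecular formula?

C18H23FOS

Heavy atoms from the SMILES: 18 C, 1 F, 1 O, 1 S.
Implicit hydrogens by atom environment:
  4 × C: 2 H each → 8
  4 × C (aromatic): 1 H each → 4
  3 × C: 1 H each → 3
  3 × C: no H
  2 × C: 3 H each → 6
  2 × C (aromatic): no H
  1 × F: no H
  1 × O: 1 H
  1 × S: 1 H
  Total hydrogens = 23.
Molecular formula: C18H23FOS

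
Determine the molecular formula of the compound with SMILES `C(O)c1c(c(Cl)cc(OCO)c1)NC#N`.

C9H9ClN2O3

Heavy atoms from the SMILES: 9 C, 1 Cl, 2 N, 3 O.
Implicit hydrogens by atom environment:
  4 × C (aromatic): no H
  2 × C: 2 H each → 4
  2 × C (aromatic): 1 H each → 2
  2 × O: 1 H each → 2
  1 × C: no H
  1 × Cl: no H
  1 × N: 1 H
  1 × N: no H
  1 × O: no H
  Total hydrogens = 9.
Molecular formula: C9H9ClN2O3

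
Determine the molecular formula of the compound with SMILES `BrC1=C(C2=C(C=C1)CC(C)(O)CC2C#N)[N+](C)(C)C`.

C15H20BrN2O+

Heavy atoms from the SMILES: 1 Br, 15 C, 2 N, 1 O.
Implicit hydrogens by atom environment:
  4 × C: 3 H each → 12
  4 × C (aromatic): no H
  2 × C: 2 H each → 4
  2 × C (aromatic): 1 H each → 2
  2 × C: no H
  1 × Br: no H
  1 × C: 1 H
  1 × N: no H
  1 × N (charge +1): no H
  1 × O: 1 H
  Total hydrogens = 20.
Net charge +1.
Molecular formula: C15H20BrN2O+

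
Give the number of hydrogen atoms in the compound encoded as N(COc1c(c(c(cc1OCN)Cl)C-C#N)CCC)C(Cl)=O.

Hydrogens are implicit in SMILES; fill each atom to its normal valence:
  5 × C: 2 H each → 10
  5 × C (aromatic): no H
  3 × O: no H
  2 × C: no H
  2 × Cl: no H
  1 × C: 3 H
  1 × C (aromatic): 1 H
  1 × N: 2 H
  1 × N: 1 H
  1 × N: no H
  Total hydrogens = 17.

17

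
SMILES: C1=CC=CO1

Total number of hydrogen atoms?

4

Hydrogens are implicit in SMILES; fill each atom to its normal valence:
  4 × C (aromatic): 1 H each → 4
  1 × O (aromatic): no H
  Total hydrogens = 4.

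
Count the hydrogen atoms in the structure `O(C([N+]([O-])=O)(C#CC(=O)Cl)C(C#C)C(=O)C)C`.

8

Hydrogens are implicit in SMILES; fill each atom to its normal valence:
  6 × C: no H
  4 × O: no H
  2 × C: 3 H each → 6
  2 × C: 1 H each → 2
  1 × Cl: no H
  1 × N (charge +1): no H
  1 × O (charge -1): no H
  Total hydrogens = 8.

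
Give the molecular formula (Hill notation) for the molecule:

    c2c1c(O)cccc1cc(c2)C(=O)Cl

Heavy atoms from the SMILES: 11 C, 1 Cl, 2 O.
Implicit hydrogens by atom environment:
  6 × C (aromatic): 1 H each → 6
  4 × C (aromatic): no H
  1 × C: no H
  1 × Cl: no H
  1 × O: 1 H
  1 × O: no H
  Total hydrogens = 7.
Molecular formula: C11H7ClO2

C11H7ClO2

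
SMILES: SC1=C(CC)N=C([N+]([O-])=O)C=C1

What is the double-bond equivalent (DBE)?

5

Molecular formula from the SMILES: C7H8N2O2S.
DoU = (2C + 2 + N − H − X)/2 = (2·7 + 2 + 2 − 8 − 0)/2 = 10/2 = 5.
(Structurally: 1 ring(s) + 4 π bond(s) = 5.)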